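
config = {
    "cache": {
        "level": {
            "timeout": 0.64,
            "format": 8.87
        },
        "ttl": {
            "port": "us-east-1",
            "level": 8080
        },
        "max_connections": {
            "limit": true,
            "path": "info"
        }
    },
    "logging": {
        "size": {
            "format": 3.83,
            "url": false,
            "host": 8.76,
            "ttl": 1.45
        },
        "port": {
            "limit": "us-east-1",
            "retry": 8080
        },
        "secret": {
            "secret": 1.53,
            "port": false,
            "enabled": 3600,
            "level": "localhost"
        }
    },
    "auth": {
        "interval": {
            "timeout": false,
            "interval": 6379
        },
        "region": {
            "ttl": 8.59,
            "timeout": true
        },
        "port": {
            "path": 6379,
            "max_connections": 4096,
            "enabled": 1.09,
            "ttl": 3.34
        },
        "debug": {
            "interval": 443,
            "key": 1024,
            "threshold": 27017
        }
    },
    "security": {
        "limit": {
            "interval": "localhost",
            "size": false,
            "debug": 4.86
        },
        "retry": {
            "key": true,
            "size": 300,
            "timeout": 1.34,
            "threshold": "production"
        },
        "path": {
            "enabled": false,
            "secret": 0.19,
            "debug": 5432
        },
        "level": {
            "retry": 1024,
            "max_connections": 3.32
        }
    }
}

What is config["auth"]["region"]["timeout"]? True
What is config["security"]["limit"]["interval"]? "localhost"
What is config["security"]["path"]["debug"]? 5432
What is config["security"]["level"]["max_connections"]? 3.32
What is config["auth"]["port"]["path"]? 6379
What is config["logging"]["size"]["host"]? 8.76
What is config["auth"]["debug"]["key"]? 1024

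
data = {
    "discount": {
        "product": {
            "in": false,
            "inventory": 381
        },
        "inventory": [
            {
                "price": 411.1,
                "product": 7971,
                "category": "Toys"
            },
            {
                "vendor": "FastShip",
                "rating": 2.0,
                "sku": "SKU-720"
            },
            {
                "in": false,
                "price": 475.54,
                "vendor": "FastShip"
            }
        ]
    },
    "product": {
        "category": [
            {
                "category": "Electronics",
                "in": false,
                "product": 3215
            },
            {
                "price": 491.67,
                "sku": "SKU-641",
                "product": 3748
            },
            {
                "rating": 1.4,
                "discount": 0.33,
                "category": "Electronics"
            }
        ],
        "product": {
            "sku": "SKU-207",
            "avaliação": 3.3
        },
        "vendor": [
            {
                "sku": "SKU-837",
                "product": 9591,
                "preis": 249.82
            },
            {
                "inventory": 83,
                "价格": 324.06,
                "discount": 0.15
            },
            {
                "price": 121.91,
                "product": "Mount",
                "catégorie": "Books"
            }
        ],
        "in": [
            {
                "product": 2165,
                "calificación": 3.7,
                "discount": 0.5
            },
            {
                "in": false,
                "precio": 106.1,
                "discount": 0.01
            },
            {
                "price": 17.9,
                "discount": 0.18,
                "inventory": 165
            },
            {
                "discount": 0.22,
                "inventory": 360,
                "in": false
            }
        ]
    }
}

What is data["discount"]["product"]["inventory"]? 381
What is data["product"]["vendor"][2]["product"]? "Mount"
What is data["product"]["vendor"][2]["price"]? 121.91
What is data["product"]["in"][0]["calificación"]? 3.7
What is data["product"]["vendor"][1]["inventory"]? 83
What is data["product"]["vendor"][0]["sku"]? "SKU-837"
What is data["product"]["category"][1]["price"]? 491.67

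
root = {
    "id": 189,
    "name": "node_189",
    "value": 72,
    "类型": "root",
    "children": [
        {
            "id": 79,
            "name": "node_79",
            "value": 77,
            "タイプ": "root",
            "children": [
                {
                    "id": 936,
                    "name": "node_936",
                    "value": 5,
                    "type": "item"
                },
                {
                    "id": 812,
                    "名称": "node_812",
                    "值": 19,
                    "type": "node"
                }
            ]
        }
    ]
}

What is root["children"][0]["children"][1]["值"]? 19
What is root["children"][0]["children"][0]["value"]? 5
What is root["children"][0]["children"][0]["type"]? "item"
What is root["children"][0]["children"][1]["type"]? "node"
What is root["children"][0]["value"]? 77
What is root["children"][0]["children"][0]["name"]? "node_936"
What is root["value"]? 72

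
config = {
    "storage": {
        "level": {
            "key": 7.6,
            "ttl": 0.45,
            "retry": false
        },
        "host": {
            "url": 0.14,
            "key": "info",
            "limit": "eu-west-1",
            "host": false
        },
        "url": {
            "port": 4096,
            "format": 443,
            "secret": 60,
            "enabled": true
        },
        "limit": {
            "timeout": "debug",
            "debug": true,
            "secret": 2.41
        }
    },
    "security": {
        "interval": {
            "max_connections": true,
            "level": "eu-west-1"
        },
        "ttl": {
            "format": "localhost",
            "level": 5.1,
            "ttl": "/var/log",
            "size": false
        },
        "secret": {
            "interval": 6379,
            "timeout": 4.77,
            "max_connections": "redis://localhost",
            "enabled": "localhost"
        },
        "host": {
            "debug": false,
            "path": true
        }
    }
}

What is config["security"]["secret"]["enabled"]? "localhost"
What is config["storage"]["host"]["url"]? 0.14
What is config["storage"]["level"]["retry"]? False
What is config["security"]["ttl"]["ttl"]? "/var/log"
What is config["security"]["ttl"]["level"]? 5.1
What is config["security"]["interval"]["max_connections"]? True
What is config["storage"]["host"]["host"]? False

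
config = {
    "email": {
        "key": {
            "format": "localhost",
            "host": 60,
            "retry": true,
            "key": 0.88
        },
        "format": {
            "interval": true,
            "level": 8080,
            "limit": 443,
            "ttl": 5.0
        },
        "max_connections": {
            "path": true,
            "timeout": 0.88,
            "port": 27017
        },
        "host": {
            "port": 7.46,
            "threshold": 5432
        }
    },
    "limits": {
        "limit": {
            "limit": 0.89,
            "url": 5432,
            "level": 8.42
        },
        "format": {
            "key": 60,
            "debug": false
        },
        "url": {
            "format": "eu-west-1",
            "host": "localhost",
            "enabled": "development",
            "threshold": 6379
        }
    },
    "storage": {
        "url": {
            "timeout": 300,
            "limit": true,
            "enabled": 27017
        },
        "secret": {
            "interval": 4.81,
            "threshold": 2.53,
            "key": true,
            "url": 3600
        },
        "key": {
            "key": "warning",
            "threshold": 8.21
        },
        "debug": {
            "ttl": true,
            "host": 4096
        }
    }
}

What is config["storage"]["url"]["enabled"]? 27017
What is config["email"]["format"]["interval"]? True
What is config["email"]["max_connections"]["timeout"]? 0.88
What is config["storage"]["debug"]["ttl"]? True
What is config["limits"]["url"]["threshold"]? 6379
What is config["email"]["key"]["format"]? "localhost"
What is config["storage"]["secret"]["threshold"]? 2.53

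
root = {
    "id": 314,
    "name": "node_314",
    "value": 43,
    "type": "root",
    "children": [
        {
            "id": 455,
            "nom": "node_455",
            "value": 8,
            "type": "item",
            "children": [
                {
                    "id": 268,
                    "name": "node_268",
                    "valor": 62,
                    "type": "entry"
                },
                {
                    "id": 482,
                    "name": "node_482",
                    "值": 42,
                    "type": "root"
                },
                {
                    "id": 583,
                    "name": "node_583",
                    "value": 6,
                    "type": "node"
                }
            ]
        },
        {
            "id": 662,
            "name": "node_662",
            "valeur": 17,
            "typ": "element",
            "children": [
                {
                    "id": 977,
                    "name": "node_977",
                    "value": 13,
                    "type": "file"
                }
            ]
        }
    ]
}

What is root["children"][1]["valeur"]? 17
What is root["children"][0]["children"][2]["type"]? "node"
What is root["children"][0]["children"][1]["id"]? 482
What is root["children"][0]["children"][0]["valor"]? 62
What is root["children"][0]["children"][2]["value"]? 6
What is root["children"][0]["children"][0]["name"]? "node_268"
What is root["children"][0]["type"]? "item"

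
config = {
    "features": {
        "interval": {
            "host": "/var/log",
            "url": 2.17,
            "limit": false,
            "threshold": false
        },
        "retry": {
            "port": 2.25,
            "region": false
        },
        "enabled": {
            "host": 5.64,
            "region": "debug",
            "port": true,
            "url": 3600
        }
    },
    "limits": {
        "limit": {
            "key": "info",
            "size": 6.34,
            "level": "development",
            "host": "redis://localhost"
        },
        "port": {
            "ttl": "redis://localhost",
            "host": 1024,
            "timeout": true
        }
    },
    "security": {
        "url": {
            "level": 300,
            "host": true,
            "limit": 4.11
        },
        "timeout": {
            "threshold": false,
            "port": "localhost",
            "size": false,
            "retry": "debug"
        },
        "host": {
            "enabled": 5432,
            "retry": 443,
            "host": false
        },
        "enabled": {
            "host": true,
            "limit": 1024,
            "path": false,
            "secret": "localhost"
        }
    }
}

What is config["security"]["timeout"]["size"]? False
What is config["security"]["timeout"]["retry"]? "debug"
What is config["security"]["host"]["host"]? False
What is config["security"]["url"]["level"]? 300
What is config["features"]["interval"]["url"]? 2.17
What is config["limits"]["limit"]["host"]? "redis://localhost"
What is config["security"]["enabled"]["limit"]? 1024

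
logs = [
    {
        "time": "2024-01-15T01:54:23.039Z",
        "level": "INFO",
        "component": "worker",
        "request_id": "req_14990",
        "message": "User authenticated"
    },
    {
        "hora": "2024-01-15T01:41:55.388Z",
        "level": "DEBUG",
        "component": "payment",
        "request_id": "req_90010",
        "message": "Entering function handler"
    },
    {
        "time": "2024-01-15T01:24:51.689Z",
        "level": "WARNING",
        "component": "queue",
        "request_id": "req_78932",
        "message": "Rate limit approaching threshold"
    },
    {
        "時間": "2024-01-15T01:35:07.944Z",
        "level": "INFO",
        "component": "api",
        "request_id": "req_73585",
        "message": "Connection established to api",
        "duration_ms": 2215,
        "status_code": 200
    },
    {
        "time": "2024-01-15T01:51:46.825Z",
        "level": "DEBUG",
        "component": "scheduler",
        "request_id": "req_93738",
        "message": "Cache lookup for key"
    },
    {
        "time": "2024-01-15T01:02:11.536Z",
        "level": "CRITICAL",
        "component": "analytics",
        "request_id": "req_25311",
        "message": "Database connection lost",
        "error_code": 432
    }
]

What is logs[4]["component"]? "scheduler"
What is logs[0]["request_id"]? "req_14990"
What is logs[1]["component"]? "payment"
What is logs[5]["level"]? "CRITICAL"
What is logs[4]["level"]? "DEBUG"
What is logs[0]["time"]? "2024-01-15T01:54:23.039Z"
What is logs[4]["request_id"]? "req_93738"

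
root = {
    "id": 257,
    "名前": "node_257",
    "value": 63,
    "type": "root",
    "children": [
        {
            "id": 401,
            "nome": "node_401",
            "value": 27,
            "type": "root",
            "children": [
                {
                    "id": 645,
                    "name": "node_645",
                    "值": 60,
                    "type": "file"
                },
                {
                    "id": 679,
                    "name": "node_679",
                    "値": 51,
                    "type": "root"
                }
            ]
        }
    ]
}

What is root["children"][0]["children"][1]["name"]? "node_679"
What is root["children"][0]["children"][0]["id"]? 645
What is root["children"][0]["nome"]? "node_401"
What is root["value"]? 63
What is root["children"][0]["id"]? 401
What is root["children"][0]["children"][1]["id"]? 679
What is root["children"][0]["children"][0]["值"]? 60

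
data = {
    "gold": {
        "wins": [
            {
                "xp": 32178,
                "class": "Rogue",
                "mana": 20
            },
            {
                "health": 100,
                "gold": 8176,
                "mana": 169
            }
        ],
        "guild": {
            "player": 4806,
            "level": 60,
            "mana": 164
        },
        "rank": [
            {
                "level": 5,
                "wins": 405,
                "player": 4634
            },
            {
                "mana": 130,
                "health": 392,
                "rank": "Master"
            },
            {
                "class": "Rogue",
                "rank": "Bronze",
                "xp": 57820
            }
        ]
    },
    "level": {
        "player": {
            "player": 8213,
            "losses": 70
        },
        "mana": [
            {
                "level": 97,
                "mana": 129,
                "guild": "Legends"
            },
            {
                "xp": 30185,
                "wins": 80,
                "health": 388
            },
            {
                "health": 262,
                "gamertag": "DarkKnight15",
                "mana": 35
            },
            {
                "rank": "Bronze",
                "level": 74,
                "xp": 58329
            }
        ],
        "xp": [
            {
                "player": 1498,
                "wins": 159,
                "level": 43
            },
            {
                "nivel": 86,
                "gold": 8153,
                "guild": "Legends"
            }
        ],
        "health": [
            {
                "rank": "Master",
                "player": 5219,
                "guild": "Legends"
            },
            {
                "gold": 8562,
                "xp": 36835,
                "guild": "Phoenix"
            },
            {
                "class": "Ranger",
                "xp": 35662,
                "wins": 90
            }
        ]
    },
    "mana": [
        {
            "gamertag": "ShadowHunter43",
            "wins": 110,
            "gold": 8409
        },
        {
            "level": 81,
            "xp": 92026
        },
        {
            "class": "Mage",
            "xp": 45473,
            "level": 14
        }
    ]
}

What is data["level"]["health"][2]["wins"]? 90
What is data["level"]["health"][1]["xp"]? 36835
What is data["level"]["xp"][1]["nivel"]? 86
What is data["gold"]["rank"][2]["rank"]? "Bronze"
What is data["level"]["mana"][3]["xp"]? 58329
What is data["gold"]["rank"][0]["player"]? 4634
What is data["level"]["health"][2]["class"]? "Ranger"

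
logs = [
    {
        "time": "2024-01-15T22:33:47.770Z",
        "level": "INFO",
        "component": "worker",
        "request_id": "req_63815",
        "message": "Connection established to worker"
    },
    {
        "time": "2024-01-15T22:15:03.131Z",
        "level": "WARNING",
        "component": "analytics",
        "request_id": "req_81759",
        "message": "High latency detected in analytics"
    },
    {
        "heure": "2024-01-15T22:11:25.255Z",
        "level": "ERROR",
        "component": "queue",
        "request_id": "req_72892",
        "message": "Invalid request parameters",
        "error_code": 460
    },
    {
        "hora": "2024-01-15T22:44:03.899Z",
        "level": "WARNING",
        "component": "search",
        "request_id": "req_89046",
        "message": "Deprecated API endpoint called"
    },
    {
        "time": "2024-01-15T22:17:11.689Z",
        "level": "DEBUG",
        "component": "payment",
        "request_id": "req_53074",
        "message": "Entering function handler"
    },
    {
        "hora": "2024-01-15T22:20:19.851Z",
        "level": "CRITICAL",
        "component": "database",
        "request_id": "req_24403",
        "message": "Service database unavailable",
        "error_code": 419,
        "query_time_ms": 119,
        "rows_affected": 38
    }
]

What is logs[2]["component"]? "queue"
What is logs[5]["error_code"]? 419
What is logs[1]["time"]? "2024-01-15T22:15:03.131Z"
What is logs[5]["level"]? "CRITICAL"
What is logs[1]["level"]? "WARNING"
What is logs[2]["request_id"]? "req_72892"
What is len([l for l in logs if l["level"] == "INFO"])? 1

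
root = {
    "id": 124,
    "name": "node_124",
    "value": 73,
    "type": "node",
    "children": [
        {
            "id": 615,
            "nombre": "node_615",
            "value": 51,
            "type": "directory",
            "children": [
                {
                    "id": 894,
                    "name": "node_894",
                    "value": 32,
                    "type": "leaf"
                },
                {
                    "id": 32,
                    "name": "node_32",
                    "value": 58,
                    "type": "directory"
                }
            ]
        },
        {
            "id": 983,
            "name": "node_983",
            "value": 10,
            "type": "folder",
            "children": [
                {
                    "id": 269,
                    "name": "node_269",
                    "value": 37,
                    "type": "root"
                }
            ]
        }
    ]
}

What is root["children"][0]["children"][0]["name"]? "node_894"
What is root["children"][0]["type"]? "directory"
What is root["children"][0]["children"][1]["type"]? "directory"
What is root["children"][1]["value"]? 10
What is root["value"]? 73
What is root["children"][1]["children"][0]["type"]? "root"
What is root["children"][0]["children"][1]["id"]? 32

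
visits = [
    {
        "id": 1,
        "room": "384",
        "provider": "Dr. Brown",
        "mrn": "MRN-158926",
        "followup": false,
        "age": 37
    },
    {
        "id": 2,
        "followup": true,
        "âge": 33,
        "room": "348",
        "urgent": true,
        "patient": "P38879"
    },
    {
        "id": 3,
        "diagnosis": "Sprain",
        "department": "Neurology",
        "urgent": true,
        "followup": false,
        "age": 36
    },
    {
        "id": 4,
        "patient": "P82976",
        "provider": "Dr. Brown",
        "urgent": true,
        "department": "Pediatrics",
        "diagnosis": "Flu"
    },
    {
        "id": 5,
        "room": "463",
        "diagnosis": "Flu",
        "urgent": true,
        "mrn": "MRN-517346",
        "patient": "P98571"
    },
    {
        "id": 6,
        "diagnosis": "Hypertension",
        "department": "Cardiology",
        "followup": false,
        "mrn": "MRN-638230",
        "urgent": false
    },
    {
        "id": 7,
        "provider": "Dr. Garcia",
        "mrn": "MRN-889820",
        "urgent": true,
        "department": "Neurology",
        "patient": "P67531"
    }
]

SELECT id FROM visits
[1, 2, 3, 4, 5, 6, 7]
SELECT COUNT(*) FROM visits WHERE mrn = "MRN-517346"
1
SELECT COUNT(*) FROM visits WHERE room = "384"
1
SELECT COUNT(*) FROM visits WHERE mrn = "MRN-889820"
1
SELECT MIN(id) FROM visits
1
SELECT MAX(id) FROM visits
7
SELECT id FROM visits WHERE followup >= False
[1, 2, 3, 6]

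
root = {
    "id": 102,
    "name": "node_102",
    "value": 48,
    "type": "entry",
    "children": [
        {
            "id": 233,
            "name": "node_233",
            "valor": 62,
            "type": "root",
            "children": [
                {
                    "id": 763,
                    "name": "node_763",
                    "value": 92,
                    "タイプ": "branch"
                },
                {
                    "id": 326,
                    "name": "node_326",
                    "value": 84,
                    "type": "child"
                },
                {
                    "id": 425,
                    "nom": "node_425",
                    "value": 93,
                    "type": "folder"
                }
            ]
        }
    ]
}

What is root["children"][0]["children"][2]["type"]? "folder"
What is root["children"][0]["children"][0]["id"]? 763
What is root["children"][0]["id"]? 233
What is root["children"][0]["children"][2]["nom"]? "node_425"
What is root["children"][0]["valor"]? 62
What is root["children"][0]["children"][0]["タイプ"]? "branch"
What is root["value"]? 48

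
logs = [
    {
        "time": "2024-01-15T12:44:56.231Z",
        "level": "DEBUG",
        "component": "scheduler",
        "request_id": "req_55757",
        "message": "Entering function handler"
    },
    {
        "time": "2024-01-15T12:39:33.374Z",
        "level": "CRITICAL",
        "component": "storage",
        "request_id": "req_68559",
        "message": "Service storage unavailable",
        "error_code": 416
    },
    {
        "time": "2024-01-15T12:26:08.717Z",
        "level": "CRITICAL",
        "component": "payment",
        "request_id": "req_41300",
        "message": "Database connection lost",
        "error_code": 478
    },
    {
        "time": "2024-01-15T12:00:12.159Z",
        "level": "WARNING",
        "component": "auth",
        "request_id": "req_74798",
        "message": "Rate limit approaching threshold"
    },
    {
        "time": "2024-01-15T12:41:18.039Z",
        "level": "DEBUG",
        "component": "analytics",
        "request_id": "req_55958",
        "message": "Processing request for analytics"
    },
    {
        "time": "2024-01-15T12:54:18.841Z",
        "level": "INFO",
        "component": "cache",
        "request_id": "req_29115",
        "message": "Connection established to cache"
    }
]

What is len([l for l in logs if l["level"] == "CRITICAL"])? 2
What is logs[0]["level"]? "DEBUG"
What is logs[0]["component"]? "scheduler"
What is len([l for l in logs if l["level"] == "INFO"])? 1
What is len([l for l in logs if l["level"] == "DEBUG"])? 2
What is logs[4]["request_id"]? "req_55958"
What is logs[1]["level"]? "CRITICAL"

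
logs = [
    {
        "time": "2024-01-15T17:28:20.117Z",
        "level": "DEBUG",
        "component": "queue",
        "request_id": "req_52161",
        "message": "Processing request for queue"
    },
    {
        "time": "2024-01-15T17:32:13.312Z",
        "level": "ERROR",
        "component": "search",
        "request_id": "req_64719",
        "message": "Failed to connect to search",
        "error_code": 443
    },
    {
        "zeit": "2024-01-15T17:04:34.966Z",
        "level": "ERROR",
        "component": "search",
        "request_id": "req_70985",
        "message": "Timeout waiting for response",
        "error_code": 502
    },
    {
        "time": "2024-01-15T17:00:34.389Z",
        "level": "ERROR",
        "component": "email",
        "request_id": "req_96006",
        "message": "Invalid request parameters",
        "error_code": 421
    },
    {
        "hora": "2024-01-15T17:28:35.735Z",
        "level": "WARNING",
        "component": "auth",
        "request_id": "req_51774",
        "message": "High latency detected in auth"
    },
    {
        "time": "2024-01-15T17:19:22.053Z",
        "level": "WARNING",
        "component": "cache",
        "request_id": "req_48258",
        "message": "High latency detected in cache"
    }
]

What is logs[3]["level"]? "ERROR"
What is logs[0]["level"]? "DEBUG"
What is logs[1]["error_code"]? 443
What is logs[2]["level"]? "ERROR"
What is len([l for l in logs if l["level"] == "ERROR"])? 3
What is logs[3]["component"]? "email"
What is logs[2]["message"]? "Timeout waiting for response"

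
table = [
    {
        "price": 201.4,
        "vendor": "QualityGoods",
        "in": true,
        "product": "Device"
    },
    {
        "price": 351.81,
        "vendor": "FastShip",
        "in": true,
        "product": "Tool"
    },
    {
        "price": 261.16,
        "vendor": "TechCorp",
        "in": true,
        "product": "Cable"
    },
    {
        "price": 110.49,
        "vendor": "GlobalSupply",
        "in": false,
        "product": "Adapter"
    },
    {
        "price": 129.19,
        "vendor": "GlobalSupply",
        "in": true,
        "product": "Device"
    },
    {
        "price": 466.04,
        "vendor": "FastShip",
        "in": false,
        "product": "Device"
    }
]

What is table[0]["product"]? "Device"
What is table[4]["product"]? "Device"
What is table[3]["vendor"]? "GlobalSupply"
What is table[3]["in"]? False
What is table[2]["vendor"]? "TechCorp"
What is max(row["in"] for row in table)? True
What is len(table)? 6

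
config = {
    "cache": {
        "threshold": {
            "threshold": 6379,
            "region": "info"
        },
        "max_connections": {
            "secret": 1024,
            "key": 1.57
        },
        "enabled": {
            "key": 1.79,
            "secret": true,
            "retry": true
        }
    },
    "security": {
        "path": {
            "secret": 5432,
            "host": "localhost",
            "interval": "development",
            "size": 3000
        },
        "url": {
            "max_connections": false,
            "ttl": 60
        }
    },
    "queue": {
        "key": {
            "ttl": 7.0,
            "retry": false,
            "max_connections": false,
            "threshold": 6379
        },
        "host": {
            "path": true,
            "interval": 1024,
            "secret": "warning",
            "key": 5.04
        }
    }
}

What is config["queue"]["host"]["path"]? True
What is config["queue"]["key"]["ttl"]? 7.0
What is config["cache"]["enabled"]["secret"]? True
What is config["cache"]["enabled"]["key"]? 1.79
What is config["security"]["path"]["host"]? "localhost"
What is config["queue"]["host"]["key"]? 5.04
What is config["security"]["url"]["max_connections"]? False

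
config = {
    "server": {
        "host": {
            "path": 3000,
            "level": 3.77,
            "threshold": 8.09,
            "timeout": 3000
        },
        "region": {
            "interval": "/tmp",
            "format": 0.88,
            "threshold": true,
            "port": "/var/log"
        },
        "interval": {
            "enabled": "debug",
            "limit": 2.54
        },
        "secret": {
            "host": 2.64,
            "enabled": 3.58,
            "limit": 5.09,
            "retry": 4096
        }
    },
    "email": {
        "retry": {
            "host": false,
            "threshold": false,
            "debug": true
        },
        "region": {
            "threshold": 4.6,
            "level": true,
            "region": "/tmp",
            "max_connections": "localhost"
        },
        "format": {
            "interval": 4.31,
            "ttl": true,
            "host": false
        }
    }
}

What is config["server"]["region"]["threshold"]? True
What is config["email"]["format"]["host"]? False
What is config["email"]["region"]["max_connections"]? "localhost"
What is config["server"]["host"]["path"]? 3000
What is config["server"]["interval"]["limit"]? 2.54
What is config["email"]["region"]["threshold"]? 4.6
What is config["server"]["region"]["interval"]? "/tmp"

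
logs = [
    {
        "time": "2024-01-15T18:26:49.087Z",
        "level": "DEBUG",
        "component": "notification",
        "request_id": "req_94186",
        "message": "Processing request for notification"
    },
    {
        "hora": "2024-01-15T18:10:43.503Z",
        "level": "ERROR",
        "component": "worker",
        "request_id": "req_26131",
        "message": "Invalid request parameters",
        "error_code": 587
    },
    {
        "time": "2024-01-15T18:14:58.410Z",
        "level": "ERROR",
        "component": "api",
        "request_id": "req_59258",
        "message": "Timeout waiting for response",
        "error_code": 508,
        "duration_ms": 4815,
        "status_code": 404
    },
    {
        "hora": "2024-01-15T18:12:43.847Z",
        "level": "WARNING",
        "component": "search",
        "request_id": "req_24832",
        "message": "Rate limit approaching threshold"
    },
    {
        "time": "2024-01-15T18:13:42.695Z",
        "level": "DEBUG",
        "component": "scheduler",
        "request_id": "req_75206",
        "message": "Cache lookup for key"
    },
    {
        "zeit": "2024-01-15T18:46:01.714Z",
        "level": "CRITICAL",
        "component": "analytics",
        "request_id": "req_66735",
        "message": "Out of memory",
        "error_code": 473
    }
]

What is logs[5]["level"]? "CRITICAL"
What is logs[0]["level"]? "DEBUG"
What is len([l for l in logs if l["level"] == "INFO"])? 0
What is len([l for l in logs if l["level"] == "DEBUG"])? 2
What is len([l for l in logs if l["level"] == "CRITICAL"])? 1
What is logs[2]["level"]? "ERROR"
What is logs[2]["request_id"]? "req_59258"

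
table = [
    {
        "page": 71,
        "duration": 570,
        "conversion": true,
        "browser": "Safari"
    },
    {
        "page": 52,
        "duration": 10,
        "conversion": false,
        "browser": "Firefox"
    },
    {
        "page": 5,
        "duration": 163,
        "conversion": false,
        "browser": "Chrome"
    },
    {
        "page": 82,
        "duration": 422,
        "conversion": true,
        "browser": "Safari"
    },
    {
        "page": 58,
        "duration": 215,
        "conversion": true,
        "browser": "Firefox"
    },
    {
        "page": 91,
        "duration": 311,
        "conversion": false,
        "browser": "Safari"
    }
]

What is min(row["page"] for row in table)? 5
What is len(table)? 6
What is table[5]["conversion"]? False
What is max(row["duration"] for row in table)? 570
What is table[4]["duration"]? 215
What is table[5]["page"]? 91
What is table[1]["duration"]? 10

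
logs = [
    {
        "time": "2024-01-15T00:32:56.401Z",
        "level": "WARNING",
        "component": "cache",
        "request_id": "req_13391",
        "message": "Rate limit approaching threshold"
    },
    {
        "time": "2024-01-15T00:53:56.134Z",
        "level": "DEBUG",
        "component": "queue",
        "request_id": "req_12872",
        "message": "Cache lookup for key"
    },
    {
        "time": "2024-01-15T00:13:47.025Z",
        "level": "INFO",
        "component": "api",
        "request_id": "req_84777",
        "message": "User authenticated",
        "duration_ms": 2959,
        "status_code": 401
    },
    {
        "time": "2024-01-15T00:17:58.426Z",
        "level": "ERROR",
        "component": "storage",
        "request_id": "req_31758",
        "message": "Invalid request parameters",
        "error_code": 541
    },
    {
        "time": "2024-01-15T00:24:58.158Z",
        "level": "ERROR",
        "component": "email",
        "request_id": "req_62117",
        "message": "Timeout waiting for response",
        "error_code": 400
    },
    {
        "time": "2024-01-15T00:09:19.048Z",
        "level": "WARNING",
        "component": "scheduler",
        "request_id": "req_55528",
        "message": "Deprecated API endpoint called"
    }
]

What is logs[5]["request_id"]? "req_55528"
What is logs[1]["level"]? "DEBUG"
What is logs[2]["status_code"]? 401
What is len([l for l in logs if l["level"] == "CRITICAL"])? 0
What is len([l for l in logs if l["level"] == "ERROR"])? 2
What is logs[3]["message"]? "Invalid request parameters"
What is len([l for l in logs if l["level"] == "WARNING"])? 2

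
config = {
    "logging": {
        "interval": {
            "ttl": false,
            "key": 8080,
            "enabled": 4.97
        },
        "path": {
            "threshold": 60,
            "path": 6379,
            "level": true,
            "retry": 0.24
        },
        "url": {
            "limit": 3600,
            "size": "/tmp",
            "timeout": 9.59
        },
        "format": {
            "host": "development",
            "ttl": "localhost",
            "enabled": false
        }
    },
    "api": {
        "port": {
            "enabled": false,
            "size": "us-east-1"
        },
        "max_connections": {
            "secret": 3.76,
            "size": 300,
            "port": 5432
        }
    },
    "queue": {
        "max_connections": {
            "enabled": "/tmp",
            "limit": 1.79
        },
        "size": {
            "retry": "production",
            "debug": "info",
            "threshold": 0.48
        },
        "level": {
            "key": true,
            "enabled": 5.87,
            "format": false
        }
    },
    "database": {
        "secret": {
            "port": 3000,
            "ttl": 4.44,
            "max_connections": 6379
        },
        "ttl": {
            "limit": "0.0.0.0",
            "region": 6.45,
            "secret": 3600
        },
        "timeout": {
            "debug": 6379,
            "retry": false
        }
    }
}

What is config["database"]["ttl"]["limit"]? "0.0.0.0"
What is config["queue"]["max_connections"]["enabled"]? "/tmp"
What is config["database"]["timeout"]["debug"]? 6379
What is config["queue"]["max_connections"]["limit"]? 1.79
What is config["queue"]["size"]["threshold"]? 0.48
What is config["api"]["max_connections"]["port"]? 5432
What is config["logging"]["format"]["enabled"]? False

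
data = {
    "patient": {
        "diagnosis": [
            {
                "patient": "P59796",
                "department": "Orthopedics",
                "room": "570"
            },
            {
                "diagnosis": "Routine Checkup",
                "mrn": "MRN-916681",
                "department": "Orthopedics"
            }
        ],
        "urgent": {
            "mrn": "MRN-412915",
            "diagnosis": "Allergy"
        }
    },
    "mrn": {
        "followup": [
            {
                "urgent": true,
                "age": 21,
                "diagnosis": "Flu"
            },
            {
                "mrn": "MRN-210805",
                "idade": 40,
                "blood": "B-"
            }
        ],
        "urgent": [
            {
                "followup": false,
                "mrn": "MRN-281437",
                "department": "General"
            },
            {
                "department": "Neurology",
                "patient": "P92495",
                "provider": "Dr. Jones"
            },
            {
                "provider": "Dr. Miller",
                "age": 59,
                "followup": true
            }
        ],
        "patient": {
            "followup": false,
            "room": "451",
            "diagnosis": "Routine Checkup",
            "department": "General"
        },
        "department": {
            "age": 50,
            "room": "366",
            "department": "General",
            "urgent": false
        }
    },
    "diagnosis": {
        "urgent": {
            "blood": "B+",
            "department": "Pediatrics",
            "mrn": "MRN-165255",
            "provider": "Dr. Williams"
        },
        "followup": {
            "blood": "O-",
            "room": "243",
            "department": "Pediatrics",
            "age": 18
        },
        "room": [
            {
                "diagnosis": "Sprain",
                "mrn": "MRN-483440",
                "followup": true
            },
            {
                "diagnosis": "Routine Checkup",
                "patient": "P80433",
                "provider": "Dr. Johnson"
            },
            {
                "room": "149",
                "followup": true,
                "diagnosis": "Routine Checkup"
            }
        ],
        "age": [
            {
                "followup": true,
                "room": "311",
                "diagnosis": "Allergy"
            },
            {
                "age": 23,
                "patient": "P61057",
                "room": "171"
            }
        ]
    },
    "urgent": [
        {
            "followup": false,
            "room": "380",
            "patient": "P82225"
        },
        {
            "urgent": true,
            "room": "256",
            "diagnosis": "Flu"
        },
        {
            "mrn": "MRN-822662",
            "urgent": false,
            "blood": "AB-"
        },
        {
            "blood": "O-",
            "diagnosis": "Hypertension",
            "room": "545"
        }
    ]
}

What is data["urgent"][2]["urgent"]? False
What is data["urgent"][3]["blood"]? "O-"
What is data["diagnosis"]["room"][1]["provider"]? "Dr. Johnson"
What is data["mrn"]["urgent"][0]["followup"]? False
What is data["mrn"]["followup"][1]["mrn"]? "MRN-210805"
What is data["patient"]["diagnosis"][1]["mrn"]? "MRN-916681"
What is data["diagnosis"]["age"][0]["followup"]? True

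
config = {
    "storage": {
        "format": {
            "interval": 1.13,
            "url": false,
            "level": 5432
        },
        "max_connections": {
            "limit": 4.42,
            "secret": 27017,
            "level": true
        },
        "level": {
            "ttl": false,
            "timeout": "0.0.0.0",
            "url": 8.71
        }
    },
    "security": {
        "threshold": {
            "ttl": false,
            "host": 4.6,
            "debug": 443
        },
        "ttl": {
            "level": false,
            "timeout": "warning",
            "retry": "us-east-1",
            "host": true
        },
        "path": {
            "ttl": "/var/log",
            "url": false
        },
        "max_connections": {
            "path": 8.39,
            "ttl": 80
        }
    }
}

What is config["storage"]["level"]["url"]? 8.71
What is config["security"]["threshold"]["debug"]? 443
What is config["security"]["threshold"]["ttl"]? False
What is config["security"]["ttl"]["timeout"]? "warning"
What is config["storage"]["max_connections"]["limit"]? 4.42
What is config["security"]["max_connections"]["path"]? 8.39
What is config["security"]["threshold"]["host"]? 4.6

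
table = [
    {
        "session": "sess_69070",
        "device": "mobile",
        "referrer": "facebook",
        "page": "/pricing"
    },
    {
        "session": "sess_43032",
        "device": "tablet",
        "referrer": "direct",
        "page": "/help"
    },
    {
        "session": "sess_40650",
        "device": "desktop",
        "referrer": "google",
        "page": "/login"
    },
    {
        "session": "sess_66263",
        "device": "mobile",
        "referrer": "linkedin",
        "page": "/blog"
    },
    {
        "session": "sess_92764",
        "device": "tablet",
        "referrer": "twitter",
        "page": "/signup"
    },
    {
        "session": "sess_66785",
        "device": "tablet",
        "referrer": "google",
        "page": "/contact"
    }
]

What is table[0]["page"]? "/pricing"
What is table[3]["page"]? "/blog"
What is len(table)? 6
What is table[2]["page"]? "/login"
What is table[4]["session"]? "sess_92764"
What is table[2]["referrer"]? "google"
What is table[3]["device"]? "mobile"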